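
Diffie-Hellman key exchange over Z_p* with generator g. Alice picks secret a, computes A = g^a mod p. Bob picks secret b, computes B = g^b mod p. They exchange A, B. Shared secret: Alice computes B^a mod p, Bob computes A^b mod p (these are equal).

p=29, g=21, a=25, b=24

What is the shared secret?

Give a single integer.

Answer: 24

Derivation:
A = 21^25 mod 29  (bits of 25 = 11001)
  bit 0 = 1: r = r^2 * 21 mod 29 = 1^2 * 21 = 1*21 = 21
  bit 1 = 1: r = r^2 * 21 mod 29 = 21^2 * 21 = 6*21 = 10
  bit 2 = 0: r = r^2 mod 29 = 10^2 = 13
  bit 3 = 0: r = r^2 mod 29 = 13^2 = 24
  bit 4 = 1: r = r^2 * 21 mod 29 = 24^2 * 21 = 25*21 = 3
  -> A = 3
B = 21^24 mod 29  (bits of 24 = 11000)
  bit 0 = 1: r = r^2 * 21 mod 29 = 1^2 * 21 = 1*21 = 21
  bit 1 = 1: r = r^2 * 21 mod 29 = 21^2 * 21 = 6*21 = 10
  bit 2 = 0: r = r^2 mod 29 = 10^2 = 13
  bit 3 = 0: r = r^2 mod 29 = 13^2 = 24
  bit 4 = 0: r = r^2 mod 29 = 24^2 = 25
  -> B = 25
s = B^a = 25^25 mod 29  (bits of 25 = 11001)
  bit 0 = 1: r = r^2 * 25 mod 29 = 1^2 * 25 = 1*25 = 25
  bit 1 = 1: r = r^2 * 25 mod 29 = 25^2 * 25 = 16*25 = 23
  bit 2 = 0: r = r^2 mod 29 = 23^2 = 7
  bit 3 = 0: r = r^2 mod 29 = 7^2 = 20
  bit 4 = 1: r = r^2 * 25 mod 29 = 20^2 * 25 = 23*25 = 24
  -> s = B^a = 24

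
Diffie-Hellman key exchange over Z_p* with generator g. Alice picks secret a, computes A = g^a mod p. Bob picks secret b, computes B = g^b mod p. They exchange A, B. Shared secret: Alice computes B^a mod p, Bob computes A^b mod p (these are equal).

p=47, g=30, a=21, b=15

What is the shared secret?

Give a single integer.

A = 30^21 mod 47  (bits of 21 = 10101)
  bit 0 = 1: r = r^2 * 30 mod 47 = 1^2 * 30 = 1*30 = 30
  bit 1 = 0: r = r^2 mod 47 = 30^2 = 7
  bit 2 = 1: r = r^2 * 30 mod 47 = 7^2 * 30 = 2*30 = 13
  bit 3 = 0: r = r^2 mod 47 = 13^2 = 28
  bit 4 = 1: r = r^2 * 30 mod 47 = 28^2 * 30 = 32*30 = 20
  -> A = 20
B = 30^15 mod 47  (bits of 15 = 1111)
  bit 0 = 1: r = r^2 * 30 mod 47 = 1^2 * 30 = 1*30 = 30
  bit 1 = 1: r = r^2 * 30 mod 47 = 30^2 * 30 = 7*30 = 22
  bit 2 = 1: r = r^2 * 30 mod 47 = 22^2 * 30 = 14*30 = 44
  bit 3 = 1: r = r^2 * 30 mod 47 = 44^2 * 30 = 9*30 = 35
  -> B = 35
s = B^a = 35^21 mod 47  (bits of 21 = 10101)
  bit 0 = 1: r = r^2 * 35 mod 47 = 1^2 * 35 = 1*35 = 35
  bit 1 = 0: r = r^2 mod 47 = 35^2 = 3
  bit 2 = 1: r = r^2 * 35 mod 47 = 3^2 * 35 = 9*35 = 33
  bit 3 = 0: r = r^2 mod 47 = 33^2 = 8
  bit 4 = 1: r = r^2 * 35 mod 47 = 8^2 * 35 = 17*35 = 31
  -> s = B^a = 31

Answer: 31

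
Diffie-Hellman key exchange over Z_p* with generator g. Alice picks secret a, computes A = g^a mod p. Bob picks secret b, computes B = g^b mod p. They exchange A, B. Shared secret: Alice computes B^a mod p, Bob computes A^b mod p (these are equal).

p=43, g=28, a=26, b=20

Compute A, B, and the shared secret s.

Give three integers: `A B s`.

Answer: 38 23 17

Derivation:
A = 28^26 mod 43  (bits of 26 = 11010)
  bit 0 = 1: r = r^2 * 28 mod 43 = 1^2 * 28 = 1*28 = 28
  bit 1 = 1: r = r^2 * 28 mod 43 = 28^2 * 28 = 10*28 = 22
  bit 2 = 0: r = r^2 mod 43 = 22^2 = 11
  bit 3 = 1: r = r^2 * 28 mod 43 = 11^2 * 28 = 35*28 = 34
  bit 4 = 0: r = r^2 mod 43 = 34^2 = 38
  -> A = 38
B = 28^20 mod 43  (bits of 20 = 10100)
  bit 0 = 1: r = r^2 * 28 mod 43 = 1^2 * 28 = 1*28 = 28
  bit 1 = 0: r = r^2 mod 43 = 28^2 = 10
  bit 2 = 1: r = r^2 * 28 mod 43 = 10^2 * 28 = 14*28 = 5
  bit 3 = 0: r = r^2 mod 43 = 5^2 = 25
  bit 4 = 0: r = r^2 mod 43 = 25^2 = 23
  -> B = 23
s = B^a = 23^26 mod 43  (bits of 26 = 11010)
  bit 0 = 1: r = r^2 * 23 mod 43 = 1^2 * 23 = 1*23 = 23
  bit 1 = 1: r = r^2 * 23 mod 43 = 23^2 * 23 = 13*23 = 41
  bit 2 = 0: r = r^2 mod 43 = 41^2 = 4
  bit 3 = 1: r = r^2 * 23 mod 43 = 4^2 * 23 = 16*23 = 24
  bit 4 = 0: r = r^2 mod 43 = 24^2 = 17
  -> s = B^a = 17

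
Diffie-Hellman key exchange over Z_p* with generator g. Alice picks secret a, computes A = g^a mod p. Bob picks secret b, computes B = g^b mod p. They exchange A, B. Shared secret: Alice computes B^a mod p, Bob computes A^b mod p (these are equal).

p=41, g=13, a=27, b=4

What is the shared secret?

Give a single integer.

A = 13^27 mod 41  (bits of 27 = 11011)
  bit 0 = 1: r = r^2 * 13 mod 41 = 1^2 * 13 = 1*13 = 13
  bit 1 = 1: r = r^2 * 13 mod 41 = 13^2 * 13 = 5*13 = 24
  bit 2 = 0: r = r^2 mod 41 = 24^2 = 2
  bit 3 = 1: r = r^2 * 13 mod 41 = 2^2 * 13 = 4*13 = 11
  bit 4 = 1: r = r^2 * 13 mod 41 = 11^2 * 13 = 39*13 = 15
  -> A = 15
B = 13^4 mod 41  (bits of 4 = 100)
  bit 0 = 1: r = r^2 * 13 mod 41 = 1^2 * 13 = 1*13 = 13
  bit 1 = 0: r = r^2 mod 41 = 13^2 = 5
  bit 2 = 0: r = r^2 mod 41 = 5^2 = 25
  -> B = 25
s = B^a = 25^27 mod 41  (bits of 27 = 11011)
  bit 0 = 1: r = r^2 * 25 mod 41 = 1^2 * 25 = 1*25 = 25
  bit 1 = 1: r = r^2 * 25 mod 41 = 25^2 * 25 = 10*25 = 4
  bit 2 = 0: r = r^2 mod 41 = 4^2 = 16
  bit 3 = 1: r = r^2 * 25 mod 41 = 16^2 * 25 = 10*25 = 4
  bit 4 = 1: r = r^2 * 25 mod 41 = 4^2 * 25 = 16*25 = 31
  -> s = B^a = 31

Answer: 31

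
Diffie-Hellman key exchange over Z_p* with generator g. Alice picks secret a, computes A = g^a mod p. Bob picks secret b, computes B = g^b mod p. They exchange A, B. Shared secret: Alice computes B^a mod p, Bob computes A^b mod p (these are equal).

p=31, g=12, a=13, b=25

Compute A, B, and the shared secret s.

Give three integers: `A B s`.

A = 12^13 mod 31  (bits of 13 = 1101)
  bit 0 = 1: r = r^2 * 12 mod 31 = 1^2 * 12 = 1*12 = 12
  bit 1 = 1: r = r^2 * 12 mod 31 = 12^2 * 12 = 20*12 = 23
  bit 2 = 0: r = r^2 mod 31 = 23^2 = 2
  bit 3 = 1: r = r^2 * 12 mod 31 = 2^2 * 12 = 4*12 = 17
  -> A = 17
B = 12^25 mod 31  (bits of 25 = 11001)
  bit 0 = 1: r = r^2 * 12 mod 31 = 1^2 * 12 = 1*12 = 12
  bit 1 = 1: r = r^2 * 12 mod 31 = 12^2 * 12 = 20*12 = 23
  bit 2 = 0: r = r^2 mod 31 = 23^2 = 2
  bit 3 = 0: r = r^2 mod 31 = 2^2 = 4
  bit 4 = 1: r = r^2 * 12 mod 31 = 4^2 * 12 = 16*12 = 6
  -> B = 6
s = B^a = 6^13 mod 31  (bits of 13 = 1101)
  bit 0 = 1: r = r^2 * 6 mod 31 = 1^2 * 6 = 1*6 = 6
  bit 1 = 1: r = r^2 * 6 mod 31 = 6^2 * 6 = 5*6 = 30
  bit 2 = 0: r = r^2 mod 31 = 30^2 = 1
  bit 3 = 1: r = r^2 * 6 mod 31 = 1^2 * 6 = 1*6 = 6
  -> s = B^a = 6

Answer: 17 6 6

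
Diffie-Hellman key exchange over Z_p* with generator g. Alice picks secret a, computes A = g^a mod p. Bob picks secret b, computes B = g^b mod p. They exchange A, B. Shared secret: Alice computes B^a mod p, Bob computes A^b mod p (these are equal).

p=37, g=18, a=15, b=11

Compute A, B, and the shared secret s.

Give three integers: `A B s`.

Answer: 8 17 14

Derivation:
A = 18^15 mod 37  (bits of 15 = 1111)
  bit 0 = 1: r = r^2 * 18 mod 37 = 1^2 * 18 = 1*18 = 18
  bit 1 = 1: r = r^2 * 18 mod 37 = 18^2 * 18 = 28*18 = 23
  bit 2 = 1: r = r^2 * 18 mod 37 = 23^2 * 18 = 11*18 = 13
  bit 3 = 1: r = r^2 * 18 mod 37 = 13^2 * 18 = 21*18 = 8
  -> A = 8
B = 18^11 mod 37  (bits of 11 = 1011)
  bit 0 = 1: r = r^2 * 18 mod 37 = 1^2 * 18 = 1*18 = 18
  bit 1 = 0: r = r^2 mod 37 = 18^2 = 28
  bit 2 = 1: r = r^2 * 18 mod 37 = 28^2 * 18 = 7*18 = 15
  bit 3 = 1: r = r^2 * 18 mod 37 = 15^2 * 18 = 3*18 = 17
  -> B = 17
s = B^a = 17^15 mod 37  (bits of 15 = 1111)
  bit 0 = 1: r = r^2 * 17 mod 37 = 1^2 * 17 = 1*17 = 17
  bit 1 = 1: r = r^2 * 17 mod 37 = 17^2 * 17 = 30*17 = 29
  bit 2 = 1: r = r^2 * 17 mod 37 = 29^2 * 17 = 27*17 = 15
  bit 3 = 1: r = r^2 * 17 mod 37 = 15^2 * 17 = 3*17 = 14
  -> s = B^a = 14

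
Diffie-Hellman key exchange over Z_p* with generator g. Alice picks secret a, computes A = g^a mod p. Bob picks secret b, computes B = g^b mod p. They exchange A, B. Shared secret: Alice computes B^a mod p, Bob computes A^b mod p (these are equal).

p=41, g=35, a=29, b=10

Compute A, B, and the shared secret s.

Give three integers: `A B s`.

Answer: 19 32 32

Derivation:
A = 35^29 mod 41  (bits of 29 = 11101)
  bit 0 = 1: r = r^2 * 35 mod 41 = 1^2 * 35 = 1*35 = 35
  bit 1 = 1: r = r^2 * 35 mod 41 = 35^2 * 35 = 36*35 = 30
  bit 2 = 1: r = r^2 * 35 mod 41 = 30^2 * 35 = 39*35 = 12
  bit 3 = 0: r = r^2 mod 41 = 12^2 = 21
  bit 4 = 1: r = r^2 * 35 mod 41 = 21^2 * 35 = 31*35 = 19
  -> A = 19
B = 35^10 mod 41  (bits of 10 = 1010)
  bit 0 = 1: r = r^2 * 35 mod 41 = 1^2 * 35 = 1*35 = 35
  bit 1 = 0: r = r^2 mod 41 = 35^2 = 36
  bit 2 = 1: r = r^2 * 35 mod 41 = 36^2 * 35 = 25*35 = 14
  bit 3 = 0: r = r^2 mod 41 = 14^2 = 32
  -> B = 32
s = B^a = 32^29 mod 41  (bits of 29 = 11101)
  bit 0 = 1: r = r^2 * 32 mod 41 = 1^2 * 32 = 1*32 = 32
  bit 1 = 1: r = r^2 * 32 mod 41 = 32^2 * 32 = 40*32 = 9
  bit 2 = 1: r = r^2 * 32 mod 41 = 9^2 * 32 = 40*32 = 9
  bit 3 = 0: r = r^2 mod 41 = 9^2 = 40
  bit 4 = 1: r = r^2 * 32 mod 41 = 40^2 * 32 = 1*32 = 32
  -> s = B^a = 32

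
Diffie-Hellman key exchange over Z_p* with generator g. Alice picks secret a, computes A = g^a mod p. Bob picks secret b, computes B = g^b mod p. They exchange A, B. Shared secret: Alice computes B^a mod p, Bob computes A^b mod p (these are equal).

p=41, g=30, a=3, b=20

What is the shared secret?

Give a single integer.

Answer: 40

Derivation:
A = 30^3 mod 41  (bits of 3 = 11)
  bit 0 = 1: r = r^2 * 30 mod 41 = 1^2 * 30 = 1*30 = 30
  bit 1 = 1: r = r^2 * 30 mod 41 = 30^2 * 30 = 39*30 = 22
  -> A = 22
B = 30^20 mod 41  (bits of 20 = 10100)
  bit 0 = 1: r = r^2 * 30 mod 41 = 1^2 * 30 = 1*30 = 30
  bit 1 = 0: r = r^2 mod 41 = 30^2 = 39
  bit 2 = 1: r = r^2 * 30 mod 41 = 39^2 * 30 = 4*30 = 38
  bit 3 = 0: r = r^2 mod 41 = 38^2 = 9
  bit 4 = 0: r = r^2 mod 41 = 9^2 = 40
  -> B = 40
s = B^a = 40^3 mod 41  (bits of 3 = 11)
  bit 0 = 1: r = r^2 * 40 mod 41 = 1^2 * 40 = 1*40 = 40
  bit 1 = 1: r = r^2 * 40 mod 41 = 40^2 * 40 = 1*40 = 40
  -> s = B^a = 40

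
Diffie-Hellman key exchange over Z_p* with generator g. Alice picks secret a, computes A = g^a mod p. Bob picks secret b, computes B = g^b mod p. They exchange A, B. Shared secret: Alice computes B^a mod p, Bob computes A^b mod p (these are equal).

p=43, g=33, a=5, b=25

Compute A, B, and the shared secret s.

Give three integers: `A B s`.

Answer: 18 19 30

Derivation:
A = 33^5 mod 43  (bits of 5 = 101)
  bit 0 = 1: r = r^2 * 33 mod 43 = 1^2 * 33 = 1*33 = 33
  bit 1 = 0: r = r^2 mod 43 = 33^2 = 14
  bit 2 = 1: r = r^2 * 33 mod 43 = 14^2 * 33 = 24*33 = 18
  -> A = 18
B = 33^25 mod 43  (bits of 25 = 11001)
  bit 0 = 1: r = r^2 * 33 mod 43 = 1^2 * 33 = 1*33 = 33
  bit 1 = 1: r = r^2 * 33 mod 43 = 33^2 * 33 = 14*33 = 32
  bit 2 = 0: r = r^2 mod 43 = 32^2 = 35
  bit 3 = 0: r = r^2 mod 43 = 35^2 = 21
  bit 4 = 1: r = r^2 * 33 mod 43 = 21^2 * 33 = 11*33 = 19
  -> B = 19
s = B^a = 19^5 mod 43  (bits of 5 = 101)
  bit 0 = 1: r = r^2 * 19 mod 43 = 1^2 * 19 = 1*19 = 19
  bit 1 = 0: r = r^2 mod 43 = 19^2 = 17
  bit 2 = 1: r = r^2 * 19 mod 43 = 17^2 * 19 = 31*19 = 30
  -> s = B^a = 30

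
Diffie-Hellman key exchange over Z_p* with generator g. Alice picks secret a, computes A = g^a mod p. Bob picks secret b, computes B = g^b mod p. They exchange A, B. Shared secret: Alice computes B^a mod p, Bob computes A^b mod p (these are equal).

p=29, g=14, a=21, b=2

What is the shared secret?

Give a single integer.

A = 14^21 mod 29  (bits of 21 = 10101)
  bit 0 = 1: r = r^2 * 14 mod 29 = 1^2 * 14 = 1*14 = 14
  bit 1 = 0: r = r^2 mod 29 = 14^2 = 22
  bit 2 = 1: r = r^2 * 14 mod 29 = 22^2 * 14 = 20*14 = 19
  bit 3 = 0: r = r^2 mod 29 = 19^2 = 13
  bit 4 = 1: r = r^2 * 14 mod 29 = 13^2 * 14 = 24*14 = 17
  -> A = 17
B = 14^2 mod 29  (bits of 2 = 10)
  bit 0 = 1: r = r^2 * 14 mod 29 = 1^2 * 14 = 1*14 = 14
  bit 1 = 0: r = r^2 mod 29 = 14^2 = 22
  -> B = 22
s = B^a = 22^21 mod 29  (bits of 21 = 10101)
  bit 0 = 1: r = r^2 * 22 mod 29 = 1^2 * 22 = 1*22 = 22
  bit 1 = 0: r = r^2 mod 29 = 22^2 = 20
  bit 2 = 1: r = r^2 * 22 mod 29 = 20^2 * 22 = 23*22 = 13
  bit 3 = 0: r = r^2 mod 29 = 13^2 = 24
  bit 4 = 1: r = r^2 * 22 mod 29 = 24^2 * 22 = 25*22 = 28
  -> s = B^a = 28

Answer: 28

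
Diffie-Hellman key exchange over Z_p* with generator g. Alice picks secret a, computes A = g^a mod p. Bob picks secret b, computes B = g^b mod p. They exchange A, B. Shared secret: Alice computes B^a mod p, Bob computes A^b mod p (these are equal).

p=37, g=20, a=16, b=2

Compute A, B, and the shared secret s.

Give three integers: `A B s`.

Answer: 16 30 34

Derivation:
A = 20^16 mod 37  (bits of 16 = 10000)
  bit 0 = 1: r = r^2 * 20 mod 37 = 1^2 * 20 = 1*20 = 20
  bit 1 = 0: r = r^2 mod 37 = 20^2 = 30
  bit 2 = 0: r = r^2 mod 37 = 30^2 = 12
  bit 3 = 0: r = r^2 mod 37 = 12^2 = 33
  bit 4 = 0: r = r^2 mod 37 = 33^2 = 16
  -> A = 16
B = 20^2 mod 37  (bits of 2 = 10)
  bit 0 = 1: r = r^2 * 20 mod 37 = 1^2 * 20 = 1*20 = 20
  bit 1 = 0: r = r^2 mod 37 = 20^2 = 30
  -> B = 30
s = B^a = 30^16 mod 37  (bits of 16 = 10000)
  bit 0 = 1: r = r^2 * 30 mod 37 = 1^2 * 30 = 1*30 = 30
  bit 1 = 0: r = r^2 mod 37 = 30^2 = 12
  bit 2 = 0: r = r^2 mod 37 = 12^2 = 33
  bit 3 = 0: r = r^2 mod 37 = 33^2 = 16
  bit 4 = 0: r = r^2 mod 37 = 16^2 = 34
  -> s = B^a = 34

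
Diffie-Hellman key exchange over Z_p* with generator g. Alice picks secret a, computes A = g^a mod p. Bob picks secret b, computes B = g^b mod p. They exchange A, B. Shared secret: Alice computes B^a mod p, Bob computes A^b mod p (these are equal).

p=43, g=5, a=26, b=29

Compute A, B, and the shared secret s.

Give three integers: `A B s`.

Answer: 14 30 31

Derivation:
A = 5^26 mod 43  (bits of 26 = 11010)
  bit 0 = 1: r = r^2 * 5 mod 43 = 1^2 * 5 = 1*5 = 5
  bit 1 = 1: r = r^2 * 5 mod 43 = 5^2 * 5 = 25*5 = 39
  bit 2 = 0: r = r^2 mod 43 = 39^2 = 16
  bit 3 = 1: r = r^2 * 5 mod 43 = 16^2 * 5 = 41*5 = 33
  bit 4 = 0: r = r^2 mod 43 = 33^2 = 14
  -> A = 14
B = 5^29 mod 43  (bits of 29 = 11101)
  bit 0 = 1: r = r^2 * 5 mod 43 = 1^2 * 5 = 1*5 = 5
  bit 1 = 1: r = r^2 * 5 mod 43 = 5^2 * 5 = 25*5 = 39
  bit 2 = 1: r = r^2 * 5 mod 43 = 39^2 * 5 = 16*5 = 37
  bit 3 = 0: r = r^2 mod 43 = 37^2 = 36
  bit 4 = 1: r = r^2 * 5 mod 43 = 36^2 * 5 = 6*5 = 30
  -> B = 30
s = B^a = 30^26 mod 43  (bits of 26 = 11010)
  bit 0 = 1: r = r^2 * 30 mod 43 = 1^2 * 30 = 1*30 = 30
  bit 1 = 1: r = r^2 * 30 mod 43 = 30^2 * 30 = 40*30 = 39
  bit 2 = 0: r = r^2 mod 43 = 39^2 = 16
  bit 3 = 1: r = r^2 * 30 mod 43 = 16^2 * 30 = 41*30 = 26
  bit 4 = 0: r = r^2 mod 43 = 26^2 = 31
  -> s = B^a = 31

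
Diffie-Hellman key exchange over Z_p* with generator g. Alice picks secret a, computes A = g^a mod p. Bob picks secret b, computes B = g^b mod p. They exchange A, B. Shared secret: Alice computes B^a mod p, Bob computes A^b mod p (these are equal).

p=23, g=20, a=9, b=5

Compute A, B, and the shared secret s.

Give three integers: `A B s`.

Answer: 5 10 20

Derivation:
A = 20^9 mod 23  (bits of 9 = 1001)
  bit 0 = 1: r = r^2 * 20 mod 23 = 1^2 * 20 = 1*20 = 20
  bit 1 = 0: r = r^2 mod 23 = 20^2 = 9
  bit 2 = 0: r = r^2 mod 23 = 9^2 = 12
  bit 3 = 1: r = r^2 * 20 mod 23 = 12^2 * 20 = 6*20 = 5
  -> A = 5
B = 20^5 mod 23  (bits of 5 = 101)
  bit 0 = 1: r = r^2 * 20 mod 23 = 1^2 * 20 = 1*20 = 20
  bit 1 = 0: r = r^2 mod 23 = 20^2 = 9
  bit 2 = 1: r = r^2 * 20 mod 23 = 9^2 * 20 = 12*20 = 10
  -> B = 10
s = B^a = 10^9 mod 23  (bits of 9 = 1001)
  bit 0 = 1: r = r^2 * 10 mod 23 = 1^2 * 10 = 1*10 = 10
  bit 1 = 0: r = r^2 mod 23 = 10^2 = 8
  bit 2 = 0: r = r^2 mod 23 = 8^2 = 18
  bit 3 = 1: r = r^2 * 10 mod 23 = 18^2 * 10 = 2*10 = 20
  -> s = B^a = 20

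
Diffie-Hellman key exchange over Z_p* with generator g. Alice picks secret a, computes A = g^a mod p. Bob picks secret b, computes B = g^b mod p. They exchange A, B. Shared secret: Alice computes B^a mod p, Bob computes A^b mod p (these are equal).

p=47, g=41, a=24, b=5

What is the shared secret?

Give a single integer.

A = 41^24 mod 47  (bits of 24 = 11000)
  bit 0 = 1: r = r^2 * 41 mod 47 = 1^2 * 41 = 1*41 = 41
  bit 1 = 1: r = r^2 * 41 mod 47 = 41^2 * 41 = 36*41 = 19
  bit 2 = 0: r = r^2 mod 47 = 19^2 = 32
  bit 3 = 0: r = r^2 mod 47 = 32^2 = 37
  bit 4 = 0: r = r^2 mod 47 = 37^2 = 6
  -> A = 6
B = 41^5 mod 47  (bits of 5 = 101)
  bit 0 = 1: r = r^2 * 41 mod 47 = 1^2 * 41 = 1*41 = 41
  bit 1 = 0: r = r^2 mod 47 = 41^2 = 36
  bit 2 = 1: r = r^2 * 41 mod 47 = 36^2 * 41 = 27*41 = 26
  -> B = 26
s = B^a = 26^24 mod 47  (bits of 24 = 11000)
  bit 0 = 1: r = r^2 * 26 mod 47 = 1^2 * 26 = 1*26 = 26
  bit 1 = 1: r = r^2 * 26 mod 47 = 26^2 * 26 = 18*26 = 45
  bit 2 = 0: r = r^2 mod 47 = 45^2 = 4
  bit 3 = 0: r = r^2 mod 47 = 4^2 = 16
  bit 4 = 0: r = r^2 mod 47 = 16^2 = 21
  -> s = B^a = 21

Answer: 21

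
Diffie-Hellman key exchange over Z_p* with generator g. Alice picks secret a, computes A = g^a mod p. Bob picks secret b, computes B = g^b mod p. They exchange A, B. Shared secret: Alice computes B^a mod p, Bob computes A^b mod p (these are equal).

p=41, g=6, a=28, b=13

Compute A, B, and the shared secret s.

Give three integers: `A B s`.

Answer: 31 24 25

Derivation:
A = 6^28 mod 41  (bits of 28 = 11100)
  bit 0 = 1: r = r^2 * 6 mod 41 = 1^2 * 6 = 1*6 = 6
  bit 1 = 1: r = r^2 * 6 mod 41 = 6^2 * 6 = 36*6 = 11
  bit 2 = 1: r = r^2 * 6 mod 41 = 11^2 * 6 = 39*6 = 29
  bit 3 = 0: r = r^2 mod 41 = 29^2 = 21
  bit 4 = 0: r = r^2 mod 41 = 21^2 = 31
  -> A = 31
B = 6^13 mod 41  (bits of 13 = 1101)
  bit 0 = 1: r = r^2 * 6 mod 41 = 1^2 * 6 = 1*6 = 6
  bit 1 = 1: r = r^2 * 6 mod 41 = 6^2 * 6 = 36*6 = 11
  bit 2 = 0: r = r^2 mod 41 = 11^2 = 39
  bit 3 = 1: r = r^2 * 6 mod 41 = 39^2 * 6 = 4*6 = 24
  -> B = 24
s = B^a = 24^28 mod 41  (bits of 28 = 11100)
  bit 0 = 1: r = r^2 * 24 mod 41 = 1^2 * 24 = 1*24 = 24
  bit 1 = 1: r = r^2 * 24 mod 41 = 24^2 * 24 = 2*24 = 7
  bit 2 = 1: r = r^2 * 24 mod 41 = 7^2 * 24 = 8*24 = 28
  bit 3 = 0: r = r^2 mod 41 = 28^2 = 5
  bit 4 = 0: r = r^2 mod 41 = 5^2 = 25
  -> s = B^a = 25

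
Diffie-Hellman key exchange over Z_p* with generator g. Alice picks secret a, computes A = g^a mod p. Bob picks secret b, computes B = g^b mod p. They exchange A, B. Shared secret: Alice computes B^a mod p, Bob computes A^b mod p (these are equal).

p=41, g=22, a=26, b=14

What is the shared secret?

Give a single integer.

A = 22^26 mod 41  (bits of 26 = 11010)
  bit 0 = 1: r = r^2 * 22 mod 41 = 1^2 * 22 = 1*22 = 22
  bit 1 = 1: r = r^2 * 22 mod 41 = 22^2 * 22 = 33*22 = 29
  bit 2 = 0: r = r^2 mod 41 = 29^2 = 21
  bit 3 = 1: r = r^2 * 22 mod 41 = 21^2 * 22 = 31*22 = 26
  bit 4 = 0: r = r^2 mod 41 = 26^2 = 20
  -> A = 20
B = 22^14 mod 41  (bits of 14 = 1110)
  bit 0 = 1: r = r^2 * 22 mod 41 = 1^2 * 22 = 1*22 = 22
  bit 1 = 1: r = r^2 * 22 mod 41 = 22^2 * 22 = 33*22 = 29
  bit 2 = 1: r = r^2 * 22 mod 41 = 29^2 * 22 = 21*22 = 11
  bit 3 = 0: r = r^2 mod 41 = 11^2 = 39
  -> B = 39
s = B^a = 39^26 mod 41  (bits of 26 = 11010)
  bit 0 = 1: r = r^2 * 39 mod 41 = 1^2 * 39 = 1*39 = 39
  bit 1 = 1: r = r^2 * 39 mod 41 = 39^2 * 39 = 4*39 = 33
  bit 2 = 0: r = r^2 mod 41 = 33^2 = 23
  bit 3 = 1: r = r^2 * 39 mod 41 = 23^2 * 39 = 37*39 = 8
  bit 4 = 0: r = r^2 mod 41 = 8^2 = 23
  -> s = B^a = 23

Answer: 23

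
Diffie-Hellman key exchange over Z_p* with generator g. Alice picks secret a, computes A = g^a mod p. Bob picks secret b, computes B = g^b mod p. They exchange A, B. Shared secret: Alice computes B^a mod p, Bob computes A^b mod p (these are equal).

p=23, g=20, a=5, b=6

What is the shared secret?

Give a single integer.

Answer: 6

Derivation:
A = 20^5 mod 23  (bits of 5 = 101)
  bit 0 = 1: r = r^2 * 20 mod 23 = 1^2 * 20 = 1*20 = 20
  bit 1 = 0: r = r^2 mod 23 = 20^2 = 9
  bit 2 = 1: r = r^2 * 20 mod 23 = 9^2 * 20 = 12*20 = 10
  -> A = 10
B = 20^6 mod 23  (bits of 6 = 110)
  bit 0 = 1: r = r^2 * 20 mod 23 = 1^2 * 20 = 1*20 = 20
  bit 1 = 1: r = r^2 * 20 mod 23 = 20^2 * 20 = 9*20 = 19
  bit 2 = 0: r = r^2 mod 23 = 19^2 = 16
  -> B = 16
s = B^a = 16^5 mod 23  (bits of 5 = 101)
  bit 0 = 1: r = r^2 * 16 mod 23 = 1^2 * 16 = 1*16 = 16
  bit 1 = 0: r = r^2 mod 23 = 16^2 = 3
  bit 2 = 1: r = r^2 * 16 mod 23 = 3^2 * 16 = 9*16 = 6
  -> s = B^a = 6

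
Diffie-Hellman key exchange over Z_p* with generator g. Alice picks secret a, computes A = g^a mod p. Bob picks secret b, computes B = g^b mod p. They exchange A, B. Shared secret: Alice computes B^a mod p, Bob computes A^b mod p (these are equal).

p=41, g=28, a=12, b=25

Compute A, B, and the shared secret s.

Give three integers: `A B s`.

Answer: 4 38 40

Derivation:
A = 28^12 mod 41  (bits of 12 = 1100)
  bit 0 = 1: r = r^2 * 28 mod 41 = 1^2 * 28 = 1*28 = 28
  bit 1 = 1: r = r^2 * 28 mod 41 = 28^2 * 28 = 5*28 = 17
  bit 2 = 0: r = r^2 mod 41 = 17^2 = 2
  bit 3 = 0: r = r^2 mod 41 = 2^2 = 4
  -> A = 4
B = 28^25 mod 41  (bits of 25 = 11001)
  bit 0 = 1: r = r^2 * 28 mod 41 = 1^2 * 28 = 1*28 = 28
  bit 1 = 1: r = r^2 * 28 mod 41 = 28^2 * 28 = 5*28 = 17
  bit 2 = 0: r = r^2 mod 41 = 17^2 = 2
  bit 3 = 0: r = r^2 mod 41 = 2^2 = 4
  bit 4 = 1: r = r^2 * 28 mod 41 = 4^2 * 28 = 16*28 = 38
  -> B = 38
s = B^a = 38^12 mod 41  (bits of 12 = 1100)
  bit 0 = 1: r = r^2 * 38 mod 41 = 1^2 * 38 = 1*38 = 38
  bit 1 = 1: r = r^2 * 38 mod 41 = 38^2 * 38 = 9*38 = 14
  bit 2 = 0: r = r^2 mod 41 = 14^2 = 32
  bit 3 = 0: r = r^2 mod 41 = 32^2 = 40
  -> s = B^a = 40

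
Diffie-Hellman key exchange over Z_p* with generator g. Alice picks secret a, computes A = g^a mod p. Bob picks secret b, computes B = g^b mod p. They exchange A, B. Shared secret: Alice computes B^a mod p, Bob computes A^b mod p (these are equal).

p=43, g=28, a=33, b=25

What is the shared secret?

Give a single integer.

Answer: 32

Derivation:
A = 28^33 mod 43  (bits of 33 = 100001)
  bit 0 = 1: r = r^2 * 28 mod 43 = 1^2 * 28 = 1*28 = 28
  bit 1 = 0: r = r^2 mod 43 = 28^2 = 10
  bit 2 = 0: r = r^2 mod 43 = 10^2 = 14
  bit 3 = 0: r = r^2 mod 43 = 14^2 = 24
  bit 4 = 0: r = r^2 mod 43 = 24^2 = 17
  bit 5 = 1: r = r^2 * 28 mod 43 = 17^2 * 28 = 31*28 = 8
  -> A = 8
B = 28^25 mod 43  (bits of 25 = 11001)
  bit 0 = 1: r = r^2 * 28 mod 43 = 1^2 * 28 = 1*28 = 28
  bit 1 = 1: r = r^2 * 28 mod 43 = 28^2 * 28 = 10*28 = 22
  bit 2 = 0: r = r^2 mod 43 = 22^2 = 11
  bit 3 = 0: r = r^2 mod 43 = 11^2 = 35
  bit 4 = 1: r = r^2 * 28 mod 43 = 35^2 * 28 = 21*28 = 29
  -> B = 29
s = B^a = 29^33 mod 43  (bits of 33 = 100001)
  bit 0 = 1: r = r^2 * 29 mod 43 = 1^2 * 29 = 1*29 = 29
  bit 1 = 0: r = r^2 mod 43 = 29^2 = 24
  bit 2 = 0: r = r^2 mod 43 = 24^2 = 17
  bit 3 = 0: r = r^2 mod 43 = 17^2 = 31
  bit 4 = 0: r = r^2 mod 43 = 31^2 = 15
  bit 5 = 1: r = r^2 * 29 mod 43 = 15^2 * 29 = 10*29 = 32
  -> s = B^a = 32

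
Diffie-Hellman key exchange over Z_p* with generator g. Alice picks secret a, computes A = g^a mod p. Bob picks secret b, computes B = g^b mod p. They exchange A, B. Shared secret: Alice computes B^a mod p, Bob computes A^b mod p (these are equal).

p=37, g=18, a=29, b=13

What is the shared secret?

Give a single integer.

Answer: 2

Derivation:
A = 18^29 mod 37  (bits of 29 = 11101)
  bit 0 = 1: r = r^2 * 18 mod 37 = 1^2 * 18 = 1*18 = 18
  bit 1 = 1: r = r^2 * 18 mod 37 = 18^2 * 18 = 28*18 = 23
  bit 2 = 1: r = r^2 * 18 mod 37 = 23^2 * 18 = 11*18 = 13
  bit 3 = 0: r = r^2 mod 37 = 13^2 = 21
  bit 4 = 1: r = r^2 * 18 mod 37 = 21^2 * 18 = 34*18 = 20
  -> A = 20
B = 18^13 mod 37  (bits of 13 = 1101)
  bit 0 = 1: r = r^2 * 18 mod 37 = 1^2 * 18 = 1*18 = 18
  bit 1 = 1: r = r^2 * 18 mod 37 = 18^2 * 18 = 28*18 = 23
  bit 2 = 0: r = r^2 mod 37 = 23^2 = 11
  bit 3 = 1: r = r^2 * 18 mod 37 = 11^2 * 18 = 10*18 = 32
  -> B = 32
s = B^a = 32^29 mod 37  (bits of 29 = 11101)
  bit 0 = 1: r = r^2 * 32 mod 37 = 1^2 * 32 = 1*32 = 32
  bit 1 = 1: r = r^2 * 32 mod 37 = 32^2 * 32 = 25*32 = 23
  bit 2 = 1: r = r^2 * 32 mod 37 = 23^2 * 32 = 11*32 = 19
  bit 3 = 0: r = r^2 mod 37 = 19^2 = 28
  bit 4 = 1: r = r^2 * 32 mod 37 = 28^2 * 32 = 7*32 = 2
  -> s = B^a = 2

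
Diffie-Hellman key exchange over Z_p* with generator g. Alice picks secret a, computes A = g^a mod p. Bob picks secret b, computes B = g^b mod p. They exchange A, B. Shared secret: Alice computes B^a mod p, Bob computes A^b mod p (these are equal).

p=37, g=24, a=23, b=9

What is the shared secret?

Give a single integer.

Answer: 6

Derivation:
A = 24^23 mod 37  (bits of 23 = 10111)
  bit 0 = 1: r = r^2 * 24 mod 37 = 1^2 * 24 = 1*24 = 24
  bit 1 = 0: r = r^2 mod 37 = 24^2 = 21
  bit 2 = 1: r = r^2 * 24 mod 37 = 21^2 * 24 = 34*24 = 2
  bit 3 = 1: r = r^2 * 24 mod 37 = 2^2 * 24 = 4*24 = 22
  bit 4 = 1: r = r^2 * 24 mod 37 = 22^2 * 24 = 3*24 = 35
  -> A = 35
B = 24^9 mod 37  (bits of 9 = 1001)
  bit 0 = 1: r = r^2 * 24 mod 37 = 1^2 * 24 = 1*24 = 24
  bit 1 = 0: r = r^2 mod 37 = 24^2 = 21
  bit 2 = 0: r = r^2 mod 37 = 21^2 = 34
  bit 3 = 1: r = r^2 * 24 mod 37 = 34^2 * 24 = 9*24 = 31
  -> B = 31
s = B^a = 31^23 mod 37  (bits of 23 = 10111)
  bit 0 = 1: r = r^2 * 31 mod 37 = 1^2 * 31 = 1*31 = 31
  bit 1 = 0: r = r^2 mod 37 = 31^2 = 36
  bit 2 = 1: r = r^2 * 31 mod 37 = 36^2 * 31 = 1*31 = 31
  bit 3 = 1: r = r^2 * 31 mod 37 = 31^2 * 31 = 36*31 = 6
  bit 4 = 1: r = r^2 * 31 mod 37 = 6^2 * 31 = 36*31 = 6
  -> s = B^a = 6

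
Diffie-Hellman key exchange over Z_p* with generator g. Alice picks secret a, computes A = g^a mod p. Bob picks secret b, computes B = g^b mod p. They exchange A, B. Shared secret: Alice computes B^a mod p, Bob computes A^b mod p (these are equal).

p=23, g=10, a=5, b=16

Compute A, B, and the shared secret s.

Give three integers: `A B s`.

Answer: 19 4 12

Derivation:
A = 10^5 mod 23  (bits of 5 = 101)
  bit 0 = 1: r = r^2 * 10 mod 23 = 1^2 * 10 = 1*10 = 10
  bit 1 = 0: r = r^2 mod 23 = 10^2 = 8
  bit 2 = 1: r = r^2 * 10 mod 23 = 8^2 * 10 = 18*10 = 19
  -> A = 19
B = 10^16 mod 23  (bits of 16 = 10000)
  bit 0 = 1: r = r^2 * 10 mod 23 = 1^2 * 10 = 1*10 = 10
  bit 1 = 0: r = r^2 mod 23 = 10^2 = 8
  bit 2 = 0: r = r^2 mod 23 = 8^2 = 18
  bit 3 = 0: r = r^2 mod 23 = 18^2 = 2
  bit 4 = 0: r = r^2 mod 23 = 2^2 = 4
  -> B = 4
s = B^a = 4^5 mod 23  (bits of 5 = 101)
  bit 0 = 1: r = r^2 * 4 mod 23 = 1^2 * 4 = 1*4 = 4
  bit 1 = 0: r = r^2 mod 23 = 4^2 = 16
  bit 2 = 1: r = r^2 * 4 mod 23 = 16^2 * 4 = 3*4 = 12
  -> s = B^a = 12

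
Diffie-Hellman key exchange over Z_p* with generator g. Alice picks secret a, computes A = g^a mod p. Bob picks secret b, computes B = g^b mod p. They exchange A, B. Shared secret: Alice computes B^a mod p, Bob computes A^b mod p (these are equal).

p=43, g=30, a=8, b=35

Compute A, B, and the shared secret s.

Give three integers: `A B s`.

A = 30^8 mod 43  (bits of 8 = 1000)
  bit 0 = 1: r = r^2 * 30 mod 43 = 1^2 * 30 = 1*30 = 30
  bit 1 = 0: r = r^2 mod 43 = 30^2 = 40
  bit 2 = 0: r = r^2 mod 43 = 40^2 = 9
  bit 3 = 0: r = r^2 mod 43 = 9^2 = 38
  -> A = 38
B = 30^35 mod 43  (bits of 35 = 100011)
  bit 0 = 1: r = r^2 * 30 mod 43 = 1^2 * 30 = 1*30 = 30
  bit 1 = 0: r = r^2 mod 43 = 30^2 = 40
  bit 2 = 0: r = r^2 mod 43 = 40^2 = 9
  bit 3 = 0: r = r^2 mod 43 = 9^2 = 38
  bit 4 = 1: r = r^2 * 30 mod 43 = 38^2 * 30 = 25*30 = 19
  bit 5 = 1: r = r^2 * 30 mod 43 = 19^2 * 30 = 17*30 = 37
  -> B = 37
s = B^a = 37^8 mod 43  (bits of 8 = 1000)
  bit 0 = 1: r = r^2 * 37 mod 43 = 1^2 * 37 = 1*37 = 37
  bit 1 = 0: r = r^2 mod 43 = 37^2 = 36
  bit 2 = 0: r = r^2 mod 43 = 36^2 = 6
  bit 3 = 0: r = r^2 mod 43 = 6^2 = 36
  -> s = B^a = 36

Answer: 38 37 36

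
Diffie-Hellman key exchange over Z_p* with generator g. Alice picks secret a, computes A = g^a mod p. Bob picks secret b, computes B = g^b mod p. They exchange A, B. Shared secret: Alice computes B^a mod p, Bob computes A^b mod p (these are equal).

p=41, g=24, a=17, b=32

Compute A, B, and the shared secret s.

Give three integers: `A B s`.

A = 24^17 mod 41  (bits of 17 = 10001)
  bit 0 = 1: r = r^2 * 24 mod 41 = 1^2 * 24 = 1*24 = 24
  bit 1 = 0: r = r^2 mod 41 = 24^2 = 2
  bit 2 = 0: r = r^2 mod 41 = 2^2 = 4
  bit 3 = 0: r = r^2 mod 41 = 4^2 = 16
  bit 4 = 1: r = r^2 * 24 mod 41 = 16^2 * 24 = 10*24 = 35
  -> A = 35
B = 24^32 mod 41  (bits of 32 = 100000)
  bit 0 = 1: r = r^2 * 24 mod 41 = 1^2 * 24 = 1*24 = 24
  bit 1 = 0: r = r^2 mod 41 = 24^2 = 2
  bit 2 = 0: r = r^2 mod 41 = 2^2 = 4
  bit 3 = 0: r = r^2 mod 41 = 4^2 = 16
  bit 4 = 0: r = r^2 mod 41 = 16^2 = 10
  bit 5 = 0: r = r^2 mod 41 = 10^2 = 18
  -> B = 18
s = B^a = 18^17 mod 41  (bits of 17 = 10001)
  bit 0 = 1: r = r^2 * 18 mod 41 = 1^2 * 18 = 1*18 = 18
  bit 1 = 0: r = r^2 mod 41 = 18^2 = 37
  bit 2 = 0: r = r^2 mod 41 = 37^2 = 16
  bit 3 = 0: r = r^2 mod 41 = 16^2 = 10
  bit 4 = 1: r = r^2 * 18 mod 41 = 10^2 * 18 = 18*18 = 37
  -> s = B^a = 37

Answer: 35 18 37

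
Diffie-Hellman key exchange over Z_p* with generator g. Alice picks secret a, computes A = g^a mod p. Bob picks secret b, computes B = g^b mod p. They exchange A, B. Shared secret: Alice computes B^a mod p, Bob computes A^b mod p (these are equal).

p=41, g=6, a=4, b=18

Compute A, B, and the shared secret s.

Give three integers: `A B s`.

A = 6^4 mod 41  (bits of 4 = 100)
  bit 0 = 1: r = r^2 * 6 mod 41 = 1^2 * 6 = 1*6 = 6
  bit 1 = 0: r = r^2 mod 41 = 6^2 = 36
  bit 2 = 0: r = r^2 mod 41 = 36^2 = 25
  -> A = 25
B = 6^18 mod 41  (bits of 18 = 10010)
  bit 0 = 1: r = r^2 * 6 mod 41 = 1^2 * 6 = 1*6 = 6
  bit 1 = 0: r = r^2 mod 41 = 6^2 = 36
  bit 2 = 0: r = r^2 mod 41 = 36^2 = 25
  bit 3 = 1: r = r^2 * 6 mod 41 = 25^2 * 6 = 10*6 = 19
  bit 4 = 0: r = r^2 mod 41 = 19^2 = 33
  -> B = 33
s = B^a = 33^4 mod 41  (bits of 4 = 100)
  bit 0 = 1: r = r^2 * 33 mod 41 = 1^2 * 33 = 1*33 = 33
  bit 1 = 0: r = r^2 mod 41 = 33^2 = 23
  bit 2 = 0: r = r^2 mod 41 = 23^2 = 37
  -> s = B^a = 37

Answer: 25 33 37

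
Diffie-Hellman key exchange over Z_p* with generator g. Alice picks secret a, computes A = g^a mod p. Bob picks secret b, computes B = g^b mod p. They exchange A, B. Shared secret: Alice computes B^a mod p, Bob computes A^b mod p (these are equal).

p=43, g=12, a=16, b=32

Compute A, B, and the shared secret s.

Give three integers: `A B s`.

Answer: 24 17 14

Derivation:
A = 12^16 mod 43  (bits of 16 = 10000)
  bit 0 = 1: r = r^2 * 12 mod 43 = 1^2 * 12 = 1*12 = 12
  bit 1 = 0: r = r^2 mod 43 = 12^2 = 15
  bit 2 = 0: r = r^2 mod 43 = 15^2 = 10
  bit 3 = 0: r = r^2 mod 43 = 10^2 = 14
  bit 4 = 0: r = r^2 mod 43 = 14^2 = 24
  -> A = 24
B = 12^32 mod 43  (bits of 32 = 100000)
  bit 0 = 1: r = r^2 * 12 mod 43 = 1^2 * 12 = 1*12 = 12
  bit 1 = 0: r = r^2 mod 43 = 12^2 = 15
  bit 2 = 0: r = r^2 mod 43 = 15^2 = 10
  bit 3 = 0: r = r^2 mod 43 = 10^2 = 14
  bit 4 = 0: r = r^2 mod 43 = 14^2 = 24
  bit 5 = 0: r = r^2 mod 43 = 24^2 = 17
  -> B = 17
s = B^a = 17^16 mod 43  (bits of 16 = 10000)
  bit 0 = 1: r = r^2 * 17 mod 43 = 1^2 * 17 = 1*17 = 17
  bit 1 = 0: r = r^2 mod 43 = 17^2 = 31
  bit 2 = 0: r = r^2 mod 43 = 31^2 = 15
  bit 3 = 0: r = r^2 mod 43 = 15^2 = 10
  bit 4 = 0: r = r^2 mod 43 = 10^2 = 14
  -> s = B^a = 14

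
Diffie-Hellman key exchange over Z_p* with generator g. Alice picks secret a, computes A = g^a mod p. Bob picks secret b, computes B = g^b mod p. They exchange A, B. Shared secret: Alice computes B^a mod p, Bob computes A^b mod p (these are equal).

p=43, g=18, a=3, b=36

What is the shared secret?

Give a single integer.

Answer: 16

Derivation:
A = 18^3 mod 43  (bits of 3 = 11)
  bit 0 = 1: r = r^2 * 18 mod 43 = 1^2 * 18 = 1*18 = 18
  bit 1 = 1: r = r^2 * 18 mod 43 = 18^2 * 18 = 23*18 = 27
  -> A = 27
B = 18^36 mod 43  (bits of 36 = 100100)
  bit 0 = 1: r = r^2 * 18 mod 43 = 1^2 * 18 = 1*18 = 18
  bit 1 = 0: r = r^2 mod 43 = 18^2 = 23
  bit 2 = 0: r = r^2 mod 43 = 23^2 = 13
  bit 3 = 1: r = r^2 * 18 mod 43 = 13^2 * 18 = 40*18 = 32
  bit 4 = 0: r = r^2 mod 43 = 32^2 = 35
  bit 5 = 0: r = r^2 mod 43 = 35^2 = 21
  -> B = 21
s = B^a = 21^3 mod 43  (bits of 3 = 11)
  bit 0 = 1: r = r^2 * 21 mod 43 = 1^2 * 21 = 1*21 = 21
  bit 1 = 1: r = r^2 * 21 mod 43 = 21^2 * 21 = 11*21 = 16
  -> s = B^a = 16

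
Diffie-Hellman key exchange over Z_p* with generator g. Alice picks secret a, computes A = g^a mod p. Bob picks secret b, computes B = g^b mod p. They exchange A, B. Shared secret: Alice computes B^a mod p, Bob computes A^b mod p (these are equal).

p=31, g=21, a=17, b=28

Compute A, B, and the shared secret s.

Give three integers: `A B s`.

A = 21^17 mod 31  (bits of 17 = 10001)
  bit 0 = 1: r = r^2 * 21 mod 31 = 1^2 * 21 = 1*21 = 21
  bit 1 = 0: r = r^2 mod 31 = 21^2 = 7
  bit 2 = 0: r = r^2 mod 31 = 7^2 = 18
  bit 3 = 0: r = r^2 mod 31 = 18^2 = 14
  bit 4 = 1: r = r^2 * 21 mod 31 = 14^2 * 21 = 10*21 = 24
  -> A = 24
B = 21^28 mod 31  (bits of 28 = 11100)
  bit 0 = 1: r = r^2 * 21 mod 31 = 1^2 * 21 = 1*21 = 21
  bit 1 = 1: r = r^2 * 21 mod 31 = 21^2 * 21 = 7*21 = 23
  bit 2 = 1: r = r^2 * 21 mod 31 = 23^2 * 21 = 2*21 = 11
  bit 3 = 0: r = r^2 mod 31 = 11^2 = 28
  bit 4 = 0: r = r^2 mod 31 = 28^2 = 9
  -> B = 9
s = B^a = 9^17 mod 31  (bits of 17 = 10001)
  bit 0 = 1: r = r^2 * 9 mod 31 = 1^2 * 9 = 1*9 = 9
  bit 1 = 0: r = r^2 mod 31 = 9^2 = 19
  bit 2 = 0: r = r^2 mod 31 = 19^2 = 20
  bit 3 = 0: r = r^2 mod 31 = 20^2 = 28
  bit 4 = 1: r = r^2 * 9 mod 31 = 28^2 * 9 = 9*9 = 19
  -> s = B^a = 19

Answer: 24 9 19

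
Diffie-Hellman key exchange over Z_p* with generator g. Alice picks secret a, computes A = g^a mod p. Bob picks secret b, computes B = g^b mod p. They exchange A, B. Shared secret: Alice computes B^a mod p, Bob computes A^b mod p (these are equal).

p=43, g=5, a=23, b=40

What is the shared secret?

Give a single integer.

A = 5^23 mod 43  (bits of 23 = 10111)
  bit 0 = 1: r = r^2 * 5 mod 43 = 1^2 * 5 = 1*5 = 5
  bit 1 = 0: r = r^2 mod 43 = 5^2 = 25
  bit 2 = 1: r = r^2 * 5 mod 43 = 25^2 * 5 = 23*5 = 29
  bit 3 = 1: r = r^2 * 5 mod 43 = 29^2 * 5 = 24*5 = 34
  bit 4 = 1: r = r^2 * 5 mod 43 = 34^2 * 5 = 38*5 = 18
  -> A = 18
B = 5^40 mod 43  (bits of 40 = 101000)
  bit 0 = 1: r = r^2 * 5 mod 43 = 1^2 * 5 = 1*5 = 5
  bit 1 = 0: r = r^2 mod 43 = 5^2 = 25
  bit 2 = 1: r = r^2 * 5 mod 43 = 25^2 * 5 = 23*5 = 29
  bit 3 = 0: r = r^2 mod 43 = 29^2 = 24
  bit 4 = 0: r = r^2 mod 43 = 24^2 = 17
  bit 5 = 0: r = r^2 mod 43 = 17^2 = 31
  -> B = 31
s = B^a = 31^23 mod 43  (bits of 23 = 10111)
  bit 0 = 1: r = r^2 * 31 mod 43 = 1^2 * 31 = 1*31 = 31
  bit 1 = 0: r = r^2 mod 43 = 31^2 = 15
  bit 2 = 1: r = r^2 * 31 mod 43 = 15^2 * 31 = 10*31 = 9
  bit 3 = 1: r = r^2 * 31 mod 43 = 9^2 * 31 = 38*31 = 17
  bit 4 = 1: r = r^2 * 31 mod 43 = 17^2 * 31 = 31*31 = 15
  -> s = B^a = 15

Answer: 15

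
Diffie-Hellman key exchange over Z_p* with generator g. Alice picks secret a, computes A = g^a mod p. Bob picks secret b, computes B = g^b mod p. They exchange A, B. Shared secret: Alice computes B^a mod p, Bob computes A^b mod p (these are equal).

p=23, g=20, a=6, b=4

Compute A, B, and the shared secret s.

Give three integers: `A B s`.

A = 20^6 mod 23  (bits of 6 = 110)
  bit 0 = 1: r = r^2 * 20 mod 23 = 1^2 * 20 = 1*20 = 20
  bit 1 = 1: r = r^2 * 20 mod 23 = 20^2 * 20 = 9*20 = 19
  bit 2 = 0: r = r^2 mod 23 = 19^2 = 16
  -> A = 16
B = 20^4 mod 23  (bits of 4 = 100)
  bit 0 = 1: r = r^2 * 20 mod 23 = 1^2 * 20 = 1*20 = 20
  bit 1 = 0: r = r^2 mod 23 = 20^2 = 9
  bit 2 = 0: r = r^2 mod 23 = 9^2 = 12
  -> B = 12
s = B^a = 12^6 mod 23  (bits of 6 = 110)
  bit 0 = 1: r = r^2 * 12 mod 23 = 1^2 * 12 = 1*12 = 12
  bit 1 = 1: r = r^2 * 12 mod 23 = 12^2 * 12 = 6*12 = 3
  bit 2 = 0: r = r^2 mod 23 = 3^2 = 9
  -> s = B^a = 9

Answer: 16 12 9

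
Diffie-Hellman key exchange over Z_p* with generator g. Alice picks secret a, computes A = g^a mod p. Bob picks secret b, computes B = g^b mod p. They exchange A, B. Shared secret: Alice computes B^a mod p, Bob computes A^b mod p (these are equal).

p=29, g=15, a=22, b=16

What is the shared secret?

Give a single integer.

A = 15^22 mod 29  (bits of 22 = 10110)
  bit 0 = 1: r = r^2 * 15 mod 29 = 1^2 * 15 = 1*15 = 15
  bit 1 = 0: r = r^2 mod 29 = 15^2 = 22
  bit 2 = 1: r = r^2 * 15 mod 29 = 22^2 * 15 = 20*15 = 10
  bit 3 = 1: r = r^2 * 15 mod 29 = 10^2 * 15 = 13*15 = 21
  bit 4 = 0: r = r^2 mod 29 = 21^2 = 6
  -> A = 6
B = 15^16 mod 29  (bits of 16 = 10000)
  bit 0 = 1: r = r^2 * 15 mod 29 = 1^2 * 15 = 1*15 = 15
  bit 1 = 0: r = r^2 mod 29 = 15^2 = 22
  bit 2 = 0: r = r^2 mod 29 = 22^2 = 20
  bit 3 = 0: r = r^2 mod 29 = 20^2 = 23
  bit 4 = 0: r = r^2 mod 29 = 23^2 = 7
  -> B = 7
s = B^a = 7^22 mod 29  (bits of 22 = 10110)
  bit 0 = 1: r = r^2 * 7 mod 29 = 1^2 * 7 = 1*7 = 7
  bit 1 = 0: r = r^2 mod 29 = 7^2 = 20
  bit 2 = 1: r = r^2 * 7 mod 29 = 20^2 * 7 = 23*7 = 16
  bit 3 = 1: r = r^2 * 7 mod 29 = 16^2 * 7 = 24*7 = 23
  bit 4 = 0: r = r^2 mod 29 = 23^2 = 7
  -> s = B^a = 7

Answer: 7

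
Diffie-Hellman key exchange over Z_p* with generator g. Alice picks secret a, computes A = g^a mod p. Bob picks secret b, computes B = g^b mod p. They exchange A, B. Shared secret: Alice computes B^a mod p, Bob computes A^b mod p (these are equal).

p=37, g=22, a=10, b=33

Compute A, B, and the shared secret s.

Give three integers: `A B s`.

A = 22^10 mod 37  (bits of 10 = 1010)
  bit 0 = 1: r = r^2 * 22 mod 37 = 1^2 * 22 = 1*22 = 22
  bit 1 = 0: r = r^2 mod 37 = 22^2 = 3
  bit 2 = 1: r = r^2 * 22 mod 37 = 3^2 * 22 = 9*22 = 13
  bit 3 = 0: r = r^2 mod 37 = 13^2 = 21
  -> A = 21
B = 22^33 mod 37  (bits of 33 = 100001)
  bit 0 = 1: r = r^2 * 22 mod 37 = 1^2 * 22 = 1*22 = 22
  bit 1 = 0: r = r^2 mod 37 = 22^2 = 3
  bit 2 = 0: r = r^2 mod 37 = 3^2 = 9
  bit 3 = 0: r = r^2 mod 37 = 9^2 = 7
  bit 4 = 0: r = r^2 mod 37 = 7^2 = 12
  bit 5 = 1: r = r^2 * 22 mod 37 = 12^2 * 22 = 33*22 = 23
  -> B = 23
s = B^a = 23^10 mod 37  (bits of 10 = 1010)
  bit 0 = 1: r = r^2 * 23 mod 37 = 1^2 * 23 = 1*23 = 23
  bit 1 = 0: r = r^2 mod 37 = 23^2 = 11
  bit 2 = 1: r = r^2 * 23 mod 37 = 11^2 * 23 = 10*23 = 8
  bit 3 = 0: r = r^2 mod 37 = 8^2 = 27
  -> s = B^a = 27

Answer: 21 23 27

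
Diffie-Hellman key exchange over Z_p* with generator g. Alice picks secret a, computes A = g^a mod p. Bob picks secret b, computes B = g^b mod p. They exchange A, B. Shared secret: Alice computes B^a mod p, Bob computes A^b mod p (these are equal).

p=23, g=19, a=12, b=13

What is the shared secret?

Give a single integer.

Answer: 16

Derivation:
A = 19^12 mod 23  (bits of 12 = 1100)
  bit 0 = 1: r = r^2 * 19 mod 23 = 1^2 * 19 = 1*19 = 19
  bit 1 = 1: r = r^2 * 19 mod 23 = 19^2 * 19 = 16*19 = 5
  bit 2 = 0: r = r^2 mod 23 = 5^2 = 2
  bit 3 = 0: r = r^2 mod 23 = 2^2 = 4
  -> A = 4
B = 19^13 mod 23  (bits of 13 = 1101)
  bit 0 = 1: r = r^2 * 19 mod 23 = 1^2 * 19 = 1*19 = 19
  bit 1 = 1: r = r^2 * 19 mod 23 = 19^2 * 19 = 16*19 = 5
  bit 2 = 0: r = r^2 mod 23 = 5^2 = 2
  bit 3 = 1: r = r^2 * 19 mod 23 = 2^2 * 19 = 4*19 = 7
  -> B = 7
s = B^a = 7^12 mod 23  (bits of 12 = 1100)
  bit 0 = 1: r = r^2 * 7 mod 23 = 1^2 * 7 = 1*7 = 7
  bit 1 = 1: r = r^2 * 7 mod 23 = 7^2 * 7 = 3*7 = 21
  bit 2 = 0: r = r^2 mod 23 = 21^2 = 4
  bit 3 = 0: r = r^2 mod 23 = 4^2 = 16
  -> s = B^a = 16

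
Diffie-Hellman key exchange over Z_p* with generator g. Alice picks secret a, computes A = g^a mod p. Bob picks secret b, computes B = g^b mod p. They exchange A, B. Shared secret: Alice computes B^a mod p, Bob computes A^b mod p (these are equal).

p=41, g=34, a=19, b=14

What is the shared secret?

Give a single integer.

A = 34^19 mod 41  (bits of 19 = 10011)
  bit 0 = 1: r = r^2 * 34 mod 41 = 1^2 * 34 = 1*34 = 34
  bit 1 = 0: r = r^2 mod 41 = 34^2 = 8
  bit 2 = 0: r = r^2 mod 41 = 8^2 = 23
  bit 3 = 1: r = r^2 * 34 mod 41 = 23^2 * 34 = 37*34 = 28
  bit 4 = 1: r = r^2 * 34 mod 41 = 28^2 * 34 = 5*34 = 6
  -> A = 6
B = 34^14 mod 41  (bits of 14 = 1110)
  bit 0 = 1: r = r^2 * 34 mod 41 = 1^2 * 34 = 1*34 = 34
  bit 1 = 1: r = r^2 * 34 mod 41 = 34^2 * 34 = 8*34 = 26
  bit 2 = 1: r = r^2 * 34 mod 41 = 26^2 * 34 = 20*34 = 24
  bit 3 = 0: r = r^2 mod 41 = 24^2 = 2
  -> B = 2
s = B^a = 2^19 mod 41  (bits of 19 = 10011)
  bit 0 = 1: r = r^2 * 2 mod 41 = 1^2 * 2 = 1*2 = 2
  bit 1 = 0: r = r^2 mod 41 = 2^2 = 4
  bit 2 = 0: r = r^2 mod 41 = 4^2 = 16
  bit 3 = 1: r = r^2 * 2 mod 41 = 16^2 * 2 = 10*2 = 20
  bit 4 = 1: r = r^2 * 2 mod 41 = 20^2 * 2 = 31*2 = 21
  -> s = B^a = 21

Answer: 21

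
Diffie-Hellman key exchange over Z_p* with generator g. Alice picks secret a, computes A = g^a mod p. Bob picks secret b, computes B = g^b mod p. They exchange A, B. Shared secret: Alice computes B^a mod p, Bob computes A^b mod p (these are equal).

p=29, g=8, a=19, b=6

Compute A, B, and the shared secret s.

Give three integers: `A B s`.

A = 8^19 mod 29  (bits of 19 = 10011)
  bit 0 = 1: r = r^2 * 8 mod 29 = 1^2 * 8 = 1*8 = 8
  bit 1 = 0: r = r^2 mod 29 = 8^2 = 6
  bit 2 = 0: r = r^2 mod 29 = 6^2 = 7
  bit 3 = 1: r = r^2 * 8 mod 29 = 7^2 * 8 = 20*8 = 15
  bit 4 = 1: r = r^2 * 8 mod 29 = 15^2 * 8 = 22*8 = 2
  -> A = 2
B = 8^6 mod 29  (bits of 6 = 110)
  bit 0 = 1: r = r^2 * 8 mod 29 = 1^2 * 8 = 1*8 = 8
  bit 1 = 1: r = r^2 * 8 mod 29 = 8^2 * 8 = 6*8 = 19
  bit 2 = 0: r = r^2 mod 29 = 19^2 = 13
  -> B = 13
s = B^a = 13^19 mod 29  (bits of 19 = 10011)
  bit 0 = 1: r = r^2 * 13 mod 29 = 1^2 * 13 = 1*13 = 13
  bit 1 = 0: r = r^2 mod 29 = 13^2 = 24
  bit 2 = 0: r = r^2 mod 29 = 24^2 = 25
  bit 3 = 1: r = r^2 * 13 mod 29 = 25^2 * 13 = 16*13 = 5
  bit 4 = 1: r = r^2 * 13 mod 29 = 5^2 * 13 = 25*13 = 6
  -> s = B^a = 6

Answer: 2 13 6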